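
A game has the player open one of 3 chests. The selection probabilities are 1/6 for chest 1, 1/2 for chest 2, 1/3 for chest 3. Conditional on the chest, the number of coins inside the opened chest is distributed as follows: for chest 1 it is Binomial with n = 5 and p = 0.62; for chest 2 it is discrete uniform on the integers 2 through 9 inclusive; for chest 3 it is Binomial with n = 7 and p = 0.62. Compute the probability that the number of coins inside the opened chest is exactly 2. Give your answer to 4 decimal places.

Conditional on each chest, P(X = 2): 1: 0.210928; 2: 0.125; 3: 0.0639618.
By total probability, P(X = 2) = 0.166667·0.210928 + 0.5·0.125 + 0.333333·0.0639618 = 0.118975.

0.1190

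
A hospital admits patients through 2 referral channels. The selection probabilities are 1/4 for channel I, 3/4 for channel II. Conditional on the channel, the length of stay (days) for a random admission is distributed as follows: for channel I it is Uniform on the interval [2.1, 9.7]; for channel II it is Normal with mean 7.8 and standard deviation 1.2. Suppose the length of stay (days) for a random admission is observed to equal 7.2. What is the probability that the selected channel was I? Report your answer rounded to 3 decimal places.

Likelihoods f(7.2 | ·): I: 0.131579; II: 0.293388.
Posterior ∝ prior × likelihood. Numerator for I: 0.25·0.131579 = 0.0328947.
Normalizing constant: 0.25·0.131579 + 0.75·0.293388 = 0.252936.
P(I | observation) = 0.0328947 / 0.252936 = 0.130052.

0.130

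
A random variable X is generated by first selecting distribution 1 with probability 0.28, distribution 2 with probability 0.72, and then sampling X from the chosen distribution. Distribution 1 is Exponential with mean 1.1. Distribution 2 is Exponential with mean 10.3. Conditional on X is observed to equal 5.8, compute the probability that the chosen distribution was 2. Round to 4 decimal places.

0.9682

Likelihoods f(5.8 | ·): 1: 0.00466327; 2: 0.0552852.
Posterior ∝ prior × likelihood. Numerator for 2: 0.72·0.0552852 = 0.0398053.
Normalizing constant: 0.28·0.00466327 + 0.72·0.0552852 = 0.041111.
P(2 | observation) = 0.0398053 / 0.041111 = 0.968239.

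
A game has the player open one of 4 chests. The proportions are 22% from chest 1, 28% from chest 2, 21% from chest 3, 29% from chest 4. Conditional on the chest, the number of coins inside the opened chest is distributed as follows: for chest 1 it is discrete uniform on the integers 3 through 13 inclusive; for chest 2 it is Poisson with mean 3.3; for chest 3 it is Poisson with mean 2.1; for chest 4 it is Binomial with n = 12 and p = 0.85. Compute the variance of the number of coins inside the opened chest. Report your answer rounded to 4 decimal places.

Per component, 1: μ=8, E[X²]=74; 2: μ=3.3, E[X²]=14.19; 3: μ=2.1, E[X²]=6.51; 4: μ=10.2, E[X²]=105.57.
E[X] = 0.22·8 + 0.28·3.3 + 0.21·2.1 + 0.29·10.2 = 6.083.
E[X²] = 0.22·74 + 0.28·14.19 + 0.21·6.51 + 0.29·105.57 = 52.2356.
Var(X) = E[X²] − (E[X])² = 52.2356 − 37.0029 = 15.2327.

15.2327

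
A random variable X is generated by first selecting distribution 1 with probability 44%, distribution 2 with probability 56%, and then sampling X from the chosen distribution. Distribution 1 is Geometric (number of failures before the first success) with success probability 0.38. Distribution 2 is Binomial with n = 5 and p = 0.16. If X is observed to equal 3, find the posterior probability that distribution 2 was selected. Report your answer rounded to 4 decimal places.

0.2888

Likelihoods P(X=3 | ·): 1: 0.0905646; 2: 0.0289014.
Posterior ∝ prior × likelihood. Numerator for 2: 0.56·0.0289014 = 0.0161848.
Normalizing constant: 0.44·0.0905646 + 0.56·0.0289014 = 0.0560332.
P(2 | observation) = 0.0161848 / 0.0560332 = 0.288842.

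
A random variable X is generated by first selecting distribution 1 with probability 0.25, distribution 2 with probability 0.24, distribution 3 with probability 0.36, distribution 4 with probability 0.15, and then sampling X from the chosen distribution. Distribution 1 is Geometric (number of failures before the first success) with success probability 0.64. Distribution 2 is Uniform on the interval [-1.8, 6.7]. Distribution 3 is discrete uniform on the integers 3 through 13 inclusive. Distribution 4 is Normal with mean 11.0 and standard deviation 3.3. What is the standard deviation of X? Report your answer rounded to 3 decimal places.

4.686

Per component, 1: μ=0.5625, E[X²]=1.19531; 2: μ=2.45, E[X²]=12.0233; 3: μ=8, E[X²]=74; 4: μ=11, E[X²]=131.89.
E[X] = 0.25·0.5625 + 0.24·2.45 + 0.36·8 + 0.15·11 = 5.25862.
E[X²] = 0.25·1.19531 + 0.24·12.0233 + 0.36·74 + 0.15·131.89 = 49.6079.
Var(X) = E[X²] − (E[X])² = 49.6079 − 27.6531 = 21.9548.
SD(X) = √21.9548 = 4.68559.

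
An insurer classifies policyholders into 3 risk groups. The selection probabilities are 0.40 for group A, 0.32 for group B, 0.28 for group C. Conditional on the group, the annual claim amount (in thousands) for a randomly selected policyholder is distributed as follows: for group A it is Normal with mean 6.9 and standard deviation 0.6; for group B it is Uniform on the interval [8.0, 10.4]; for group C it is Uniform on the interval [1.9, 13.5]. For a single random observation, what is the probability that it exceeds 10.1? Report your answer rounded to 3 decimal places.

Conditional on each group, P(X > 10.1): A: 4.8213e-08; B: 0.125; C: 0.293103.
By total probability, P(X > 10.1) = 0.4·4.8213e-08 + 0.32·0.125 + 0.28·0.293103 = 0.122069.

0.122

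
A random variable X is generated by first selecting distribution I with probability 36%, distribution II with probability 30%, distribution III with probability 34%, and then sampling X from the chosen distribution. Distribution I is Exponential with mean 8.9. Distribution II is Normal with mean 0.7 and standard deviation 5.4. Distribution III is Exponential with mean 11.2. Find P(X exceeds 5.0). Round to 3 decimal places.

0.487

Conditional on each component, P(X > 5.0): I: 0.570183; II: 0.21293; III: 0.639909.
By total probability, P(X > 5.0) = 0.36·0.570183 + 0.3·0.21293 + 0.34·0.639909 = 0.486714.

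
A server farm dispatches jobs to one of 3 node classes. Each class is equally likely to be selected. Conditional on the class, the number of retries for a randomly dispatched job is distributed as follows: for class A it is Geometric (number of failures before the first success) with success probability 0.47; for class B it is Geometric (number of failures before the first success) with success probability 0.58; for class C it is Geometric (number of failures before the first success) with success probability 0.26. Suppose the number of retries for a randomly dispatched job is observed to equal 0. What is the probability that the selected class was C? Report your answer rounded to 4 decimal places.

0.1985

Likelihoods P(X=0 | ·): A: 0.47; B: 0.58; C: 0.26.
Posterior ∝ prior × likelihood. Numerator for C: 0.333333·0.26 = 0.0866667.
Normalizing constant: 0.333333·0.47 + 0.333333·0.58 + 0.333333·0.26 = 0.436667.
P(C | observation) = 0.0866667 / 0.436667 = 0.198473.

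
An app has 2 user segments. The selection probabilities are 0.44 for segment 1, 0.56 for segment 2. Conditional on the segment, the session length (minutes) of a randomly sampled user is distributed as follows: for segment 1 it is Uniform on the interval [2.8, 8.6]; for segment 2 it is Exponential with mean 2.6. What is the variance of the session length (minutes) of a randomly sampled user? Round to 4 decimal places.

Per component, 1: μ=5.7, E[X²]=35.2933; 2: μ=2.6, E[X²]=13.52.
E[X] = 0.44·5.7 + 0.56·2.6 = 3.964.
E[X²] = 0.44·35.2933 + 0.56·13.52 = 23.1003.
Var(X) = E[X²] − (E[X])² = 23.1003 − 15.7133 = 7.38697.

7.3870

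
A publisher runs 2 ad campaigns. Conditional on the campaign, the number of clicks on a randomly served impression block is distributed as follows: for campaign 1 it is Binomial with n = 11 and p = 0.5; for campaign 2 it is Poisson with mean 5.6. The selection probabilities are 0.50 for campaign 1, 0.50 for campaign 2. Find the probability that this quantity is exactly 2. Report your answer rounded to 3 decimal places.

0.042

Conditional on each campaign, P(X = 2): 1: 0.0268555; 2: 0.0579825.
By total probability, P(X = 2) = 0.5·0.0268555 + 0.5·0.0579825 = 0.042419.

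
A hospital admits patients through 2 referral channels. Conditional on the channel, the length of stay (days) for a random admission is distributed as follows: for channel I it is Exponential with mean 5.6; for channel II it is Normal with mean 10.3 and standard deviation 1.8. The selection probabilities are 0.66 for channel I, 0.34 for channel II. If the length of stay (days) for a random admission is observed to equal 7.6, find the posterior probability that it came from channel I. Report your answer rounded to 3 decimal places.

Likelihoods f(7.6 | ·): I: 0.0459634; II: 0.0719542.
Posterior ∝ prior × likelihood. Numerator for I: 0.66·0.0459634 = 0.0303359.
Normalizing constant: 0.66·0.0459634 + 0.34·0.0719542 = 0.0548003.
P(I | observation) = 0.0303359 / 0.0548003 = 0.553571.

0.554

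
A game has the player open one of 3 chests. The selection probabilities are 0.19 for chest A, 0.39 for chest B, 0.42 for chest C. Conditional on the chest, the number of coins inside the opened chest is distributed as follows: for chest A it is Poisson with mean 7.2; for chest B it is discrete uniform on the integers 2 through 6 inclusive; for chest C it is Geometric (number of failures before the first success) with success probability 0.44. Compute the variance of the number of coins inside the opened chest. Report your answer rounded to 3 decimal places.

Per component, A: μ=7.2, E[X²]=59.04; B: μ=4, E[X²]=18; C: μ=1.27273, E[X²]=4.5124.
E[X] = 0.19·7.2 + 0.39·4 + 0.42·1.27273 = 3.46255.
E[X²] = 0.19·59.04 + 0.39·18 + 0.42·4.5124 = 20.1328.
Var(X) = E[X²] − (E[X])² = 20.1328 − 11.9892 = 8.14359.

8.144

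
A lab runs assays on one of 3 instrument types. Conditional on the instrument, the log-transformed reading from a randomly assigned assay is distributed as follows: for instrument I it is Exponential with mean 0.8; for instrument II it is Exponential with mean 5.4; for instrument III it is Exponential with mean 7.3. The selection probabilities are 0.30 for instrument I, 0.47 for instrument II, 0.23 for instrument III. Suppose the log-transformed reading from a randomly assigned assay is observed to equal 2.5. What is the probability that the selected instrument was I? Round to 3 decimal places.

Likelihoods f(2.5 | ·): I: 0.0549212; II: 0.116559; III: 0.0972627.
Posterior ∝ prior × likelihood. Numerator for I: 0.3·0.0549212 = 0.0164764.
Normalizing constant: 0.3·0.0549212 + 0.47·0.116559 + 0.23·0.0972627 = 0.0936293.
P(I | observation) = 0.0164764 / 0.0936293 = 0.175974.

0.176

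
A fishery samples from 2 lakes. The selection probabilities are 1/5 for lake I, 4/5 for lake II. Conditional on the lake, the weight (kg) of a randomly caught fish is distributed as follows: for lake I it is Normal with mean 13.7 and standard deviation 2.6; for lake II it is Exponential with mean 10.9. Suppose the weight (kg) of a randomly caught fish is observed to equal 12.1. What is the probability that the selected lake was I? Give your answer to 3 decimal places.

Likelihoods f(12.1 | ·): I: 0.126971; II: 0.030232.
Posterior ∝ prior × likelihood. Numerator for I: 0.2·0.126971 = 0.0253941.
Normalizing constant: 0.2·0.126971 + 0.8·0.030232 = 0.0495797.
P(I | observation) = 0.0253941 / 0.0495797 = 0.512188.

0.512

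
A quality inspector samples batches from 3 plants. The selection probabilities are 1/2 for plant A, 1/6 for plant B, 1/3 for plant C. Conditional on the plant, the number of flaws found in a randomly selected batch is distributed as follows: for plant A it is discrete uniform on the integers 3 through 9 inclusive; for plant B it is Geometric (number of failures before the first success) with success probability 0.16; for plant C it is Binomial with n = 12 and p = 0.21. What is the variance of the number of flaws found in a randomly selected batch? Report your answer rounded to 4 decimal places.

10.6117

Per component, A: μ=6, E[X²]=40; B: μ=5.25, E[X²]=60.375; C: μ=2.52, E[X²]=8.3412.
E[X] = 0.5·6 + 0.166667·5.25 + 0.333333·2.52 = 4.715.
E[X²] = 0.5·40 + 0.166667·60.375 + 0.333333·8.3412 = 32.8429.
Var(X) = E[X²] − (E[X])² = 32.8429 − 22.2312 = 10.6117.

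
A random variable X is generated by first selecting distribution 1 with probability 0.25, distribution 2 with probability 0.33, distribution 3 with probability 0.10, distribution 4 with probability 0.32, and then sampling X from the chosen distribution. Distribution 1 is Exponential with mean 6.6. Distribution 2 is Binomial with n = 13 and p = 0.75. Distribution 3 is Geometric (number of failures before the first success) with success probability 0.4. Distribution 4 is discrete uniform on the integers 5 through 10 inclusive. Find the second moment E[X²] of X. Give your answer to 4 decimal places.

For each component E[X²] = Var + (mean)², giving 1: 87.12; 2: 97.5; 3: 6; 4: 59.1667.
Overall E[X²] = 0.25·87.12 + 0.33·97.5 + 0.1·6 + 0.32·59.1667 = 73.4883.

73.4883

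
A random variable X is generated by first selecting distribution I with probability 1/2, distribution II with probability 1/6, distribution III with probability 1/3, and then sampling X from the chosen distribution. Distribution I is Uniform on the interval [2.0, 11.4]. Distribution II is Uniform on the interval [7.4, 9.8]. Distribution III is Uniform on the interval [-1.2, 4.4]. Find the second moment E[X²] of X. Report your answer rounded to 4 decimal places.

For each component E[X²] = Var + (mean)², giving I: 52.2533; II: 74.44; III: 5.17333.
Overall E[X²] = 0.5·52.2533 + 0.166667·74.44 + 0.333333·5.17333 = 40.2578.

40.2578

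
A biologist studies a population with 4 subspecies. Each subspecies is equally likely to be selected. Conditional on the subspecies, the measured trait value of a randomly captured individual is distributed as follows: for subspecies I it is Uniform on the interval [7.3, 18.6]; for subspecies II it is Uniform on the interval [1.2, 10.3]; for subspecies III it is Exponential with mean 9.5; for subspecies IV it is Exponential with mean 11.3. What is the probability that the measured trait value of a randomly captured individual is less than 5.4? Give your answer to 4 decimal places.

Conditional on each subspecies, P(X < 5.4): I: 0; II: 0.461538; III: 0.433581; IV: 0.379901.
By total probability, P(X < 5.4) = 0.25·0 + 0.25·0.461538 + 0.25·0.433581 + 0.25·0.379901 = 0.318755.

0.3188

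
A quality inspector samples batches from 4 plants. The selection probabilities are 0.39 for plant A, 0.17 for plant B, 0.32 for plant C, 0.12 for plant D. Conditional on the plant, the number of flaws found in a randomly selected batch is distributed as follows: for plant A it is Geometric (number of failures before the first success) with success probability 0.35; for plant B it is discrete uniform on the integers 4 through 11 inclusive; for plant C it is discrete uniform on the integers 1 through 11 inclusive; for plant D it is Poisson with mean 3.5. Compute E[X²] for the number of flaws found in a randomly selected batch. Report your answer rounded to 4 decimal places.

For each component E[X²] = Var + (mean)², giving A: 8.7551; B: 61.5; C: 46; D: 15.75.
Overall E[X²] = 0.39·8.7551 + 0.17·61.5 + 0.32·46 + 0.12·15.75 = 30.4795.

30.4795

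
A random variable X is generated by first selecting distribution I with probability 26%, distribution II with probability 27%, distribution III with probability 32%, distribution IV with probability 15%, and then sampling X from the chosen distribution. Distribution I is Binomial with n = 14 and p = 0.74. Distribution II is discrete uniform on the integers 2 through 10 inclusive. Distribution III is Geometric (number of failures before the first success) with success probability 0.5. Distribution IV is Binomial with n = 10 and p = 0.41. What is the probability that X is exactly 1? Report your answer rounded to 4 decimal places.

Conditional on each component, P(X = 1): I: 2.57047e-07; II: 0; III: 0.25; IV: 0.0355183.
By total probability, P(X = 1) = 0.26·2.57047e-07 + 0.27·0 + 0.32·0.25 + 0.15·0.0355183 = 0.0853278.

0.0853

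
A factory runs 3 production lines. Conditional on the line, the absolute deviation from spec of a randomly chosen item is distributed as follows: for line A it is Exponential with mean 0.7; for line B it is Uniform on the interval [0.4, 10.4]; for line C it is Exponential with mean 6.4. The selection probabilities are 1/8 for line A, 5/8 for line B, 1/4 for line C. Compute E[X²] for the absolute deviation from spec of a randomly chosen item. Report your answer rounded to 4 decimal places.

44.0358

For each component E[X²] = Var + (mean)², giving A: 0.98; B: 37.4933; C: 81.92.
Overall E[X²] = 0.125·0.98 + 0.625·37.4933 + 0.25·81.92 = 44.0358.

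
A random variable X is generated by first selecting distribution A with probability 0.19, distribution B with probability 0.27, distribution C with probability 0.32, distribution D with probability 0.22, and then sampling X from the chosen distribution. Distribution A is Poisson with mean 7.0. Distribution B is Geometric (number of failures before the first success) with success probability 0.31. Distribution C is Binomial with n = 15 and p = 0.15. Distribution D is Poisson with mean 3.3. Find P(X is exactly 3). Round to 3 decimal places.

0.156

Conditional on each component, P(X = 3): A: 0.0521293; B: 0.101838; C: 0.21843; D: 0.220912.
By total probability, P(X = 3) = 0.19·0.0521293 + 0.27·0.101838 + 0.32·0.21843 + 0.22·0.220912 = 0.155899.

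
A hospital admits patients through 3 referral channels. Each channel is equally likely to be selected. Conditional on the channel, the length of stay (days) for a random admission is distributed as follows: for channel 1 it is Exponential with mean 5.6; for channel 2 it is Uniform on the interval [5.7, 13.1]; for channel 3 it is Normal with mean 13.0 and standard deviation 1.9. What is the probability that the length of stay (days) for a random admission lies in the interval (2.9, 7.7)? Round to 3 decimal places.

Conditional on each channel, P(2.9 < X < 7.7): 1: 0.342956; 2: 0.27027; 3: 0.00263964.
By total probability, P(2.9 < X < 7.7) = 0.333333·0.342956 + 0.333333·0.27027 + 0.333333·0.00263964 = 0.205289.

0.205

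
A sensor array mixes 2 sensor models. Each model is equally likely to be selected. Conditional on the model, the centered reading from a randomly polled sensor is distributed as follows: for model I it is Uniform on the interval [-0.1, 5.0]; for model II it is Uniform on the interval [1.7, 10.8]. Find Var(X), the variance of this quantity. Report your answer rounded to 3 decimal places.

Per component, I: μ=2.45, E[X²]=8.17; II: μ=6.25, E[X²]=45.9633.
E[X] = 0.5·2.45 + 0.5·6.25 = 4.35.
E[X²] = 0.5·8.17 + 0.5·45.9633 = 27.0667.
Var(X) = E[X²] − (E[X])² = 27.0667 − 18.9225 = 8.14417.

8.144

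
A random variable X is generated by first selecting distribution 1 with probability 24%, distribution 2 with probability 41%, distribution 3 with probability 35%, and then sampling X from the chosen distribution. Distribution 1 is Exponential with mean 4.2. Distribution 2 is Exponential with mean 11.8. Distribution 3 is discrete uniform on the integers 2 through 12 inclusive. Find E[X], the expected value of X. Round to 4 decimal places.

8.2960

Component means — 1: 4.2; 2: 11.8; 3: 7.
E[X] = 0.24·4.2 + 0.41·11.8 + 0.35·7 = 8.296.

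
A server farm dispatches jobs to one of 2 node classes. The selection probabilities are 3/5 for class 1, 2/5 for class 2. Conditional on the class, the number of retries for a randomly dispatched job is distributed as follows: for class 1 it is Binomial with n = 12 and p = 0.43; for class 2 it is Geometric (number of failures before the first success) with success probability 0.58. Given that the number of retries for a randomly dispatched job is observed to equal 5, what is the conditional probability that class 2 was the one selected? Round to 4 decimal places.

Likelihoods P(X=5 | ·): 1: 0.22761; 2: 0.00758009.
Posterior ∝ prior × likelihood. Numerator for 2: 0.4·0.00758009 = 0.00303204.
Normalizing constant: 0.6·0.22761 + 0.4·0.00758009 = 0.139598.
P(2 | observation) = 0.00303204 / 0.139598 = 0.0217198.

0.0217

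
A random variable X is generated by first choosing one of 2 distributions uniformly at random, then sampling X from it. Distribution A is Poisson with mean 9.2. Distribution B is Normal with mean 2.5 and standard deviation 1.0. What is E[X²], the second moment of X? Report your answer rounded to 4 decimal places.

50.5450

For each component E[X²] = Var + (mean)², giving A: 93.84; B: 7.25.
Overall E[X²] = 0.5·93.84 + 0.5·7.25 = 50.545.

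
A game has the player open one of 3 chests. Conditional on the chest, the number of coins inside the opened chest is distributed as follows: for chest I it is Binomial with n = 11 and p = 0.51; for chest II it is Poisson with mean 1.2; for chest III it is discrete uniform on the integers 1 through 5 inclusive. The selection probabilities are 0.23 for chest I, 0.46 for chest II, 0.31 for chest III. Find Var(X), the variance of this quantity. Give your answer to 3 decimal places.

4.810

Per component, I: μ=5.61, E[X²]=34.221; II: μ=1.2, E[X²]=2.64; III: μ=3, E[X²]=11.
E[X] = 0.23·5.61 + 0.46·1.2 + 0.31·3 = 2.7723.
E[X²] = 0.23·34.221 + 0.46·2.64 + 0.31·11 = 12.4952.
Var(X) = E[X²] − (E[X])² = 12.4952 − 7.68565 = 4.80958.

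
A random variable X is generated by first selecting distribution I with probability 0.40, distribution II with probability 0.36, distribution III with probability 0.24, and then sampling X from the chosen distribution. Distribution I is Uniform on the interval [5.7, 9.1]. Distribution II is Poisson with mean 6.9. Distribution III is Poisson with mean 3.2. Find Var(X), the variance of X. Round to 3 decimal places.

Per component, I: μ=7.4, E[X²]=55.7233; II: μ=6.9, E[X²]=54.51; III: μ=3.2, E[X²]=13.44.
E[X] = 0.4·7.4 + 0.36·6.9 + 0.24·3.2 = 6.212.
E[X²] = 0.4·55.7233 + 0.36·54.51 + 0.24·13.44 = 45.1385.
Var(X) = E[X²] − (E[X])² = 45.1385 − 38.5889 = 6.54959.

6.550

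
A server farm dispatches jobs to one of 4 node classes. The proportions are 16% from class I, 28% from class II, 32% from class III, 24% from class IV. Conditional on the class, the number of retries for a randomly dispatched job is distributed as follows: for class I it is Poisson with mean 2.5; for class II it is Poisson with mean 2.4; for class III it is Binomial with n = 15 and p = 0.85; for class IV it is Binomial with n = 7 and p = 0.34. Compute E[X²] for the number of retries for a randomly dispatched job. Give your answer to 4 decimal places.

58.0532

For each component E[X²] = Var + (mean)², giving I: 8.75; II: 8.16; III: 164.475; IV: 7.2352.
Overall E[X²] = 0.16·8.75 + 0.28·8.16 + 0.32·164.475 + 0.24·7.2352 = 58.0532.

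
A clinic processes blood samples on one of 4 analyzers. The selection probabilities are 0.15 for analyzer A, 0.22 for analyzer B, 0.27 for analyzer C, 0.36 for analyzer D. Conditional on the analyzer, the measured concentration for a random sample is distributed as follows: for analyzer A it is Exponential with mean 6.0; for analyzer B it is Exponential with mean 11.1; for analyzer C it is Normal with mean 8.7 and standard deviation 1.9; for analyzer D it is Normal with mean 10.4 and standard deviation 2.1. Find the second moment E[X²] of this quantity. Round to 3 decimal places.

For each component E[X²] = Var + (mean)², giving A: 72; B: 246.42; C: 79.3; D: 112.57.
Overall E[X²] = 0.15·72 + 0.22·246.42 + 0.27·79.3 + 0.36·112.57 = 126.949.

126.949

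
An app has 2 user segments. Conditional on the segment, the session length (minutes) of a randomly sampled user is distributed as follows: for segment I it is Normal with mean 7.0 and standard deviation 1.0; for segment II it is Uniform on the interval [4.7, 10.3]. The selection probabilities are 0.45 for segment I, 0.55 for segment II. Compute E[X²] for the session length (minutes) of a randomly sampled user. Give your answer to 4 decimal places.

For each component E[X²] = Var + (mean)², giving I: 50; II: 58.8633.
Overall E[X²] = 0.45·50 + 0.55·58.8633 = 54.8748.

54.8748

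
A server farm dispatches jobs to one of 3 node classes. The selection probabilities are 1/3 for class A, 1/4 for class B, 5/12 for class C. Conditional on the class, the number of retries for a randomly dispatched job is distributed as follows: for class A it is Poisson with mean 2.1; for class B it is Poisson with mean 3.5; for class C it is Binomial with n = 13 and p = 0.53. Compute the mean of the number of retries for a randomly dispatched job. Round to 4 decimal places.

Component means — A: 2.1; B: 3.5; C: 6.89.
E[X] = 0.333333·2.1 + 0.25·3.5 + 0.416667·6.89 = 4.44583.

4.4458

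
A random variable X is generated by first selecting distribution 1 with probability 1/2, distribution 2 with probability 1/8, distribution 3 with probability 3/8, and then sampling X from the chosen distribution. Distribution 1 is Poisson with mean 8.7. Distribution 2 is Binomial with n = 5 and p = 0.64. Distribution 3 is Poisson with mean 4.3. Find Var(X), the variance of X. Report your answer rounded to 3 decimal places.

11.684

Per component, 1: μ=8.7, E[X²]=84.39; 2: μ=3.2, E[X²]=11.392; 3: μ=4.3, E[X²]=22.79.
E[X] = 0.5·8.7 + 0.125·3.2 + 0.375·4.3 = 6.3625.
E[X²] = 0.5·84.39 + 0.125·11.392 + 0.375·22.79 = 52.1652.
Var(X) = E[X²] − (E[X])² = 52.1652 − 40.4814 = 11.6838.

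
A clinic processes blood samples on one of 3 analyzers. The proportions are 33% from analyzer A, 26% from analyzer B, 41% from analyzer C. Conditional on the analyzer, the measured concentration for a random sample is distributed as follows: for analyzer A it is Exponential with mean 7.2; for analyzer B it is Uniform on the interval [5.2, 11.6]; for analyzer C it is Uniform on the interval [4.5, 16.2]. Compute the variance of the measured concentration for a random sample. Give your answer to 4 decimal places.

Per component, A: μ=7.2, E[X²]=103.68; B: μ=8.4, E[X²]=73.9733; C: μ=10.35, E[X²]=118.53.
E[X] = 0.33·7.2 + 0.26·8.4 + 0.41·10.35 = 8.8035.
E[X²] = 0.33·103.68 + 0.26·73.9733 + 0.41·118.53 = 102.045.
Var(X) = E[X²] − (E[X])² = 102.045 − 77.5016 = 24.5432.

24.5432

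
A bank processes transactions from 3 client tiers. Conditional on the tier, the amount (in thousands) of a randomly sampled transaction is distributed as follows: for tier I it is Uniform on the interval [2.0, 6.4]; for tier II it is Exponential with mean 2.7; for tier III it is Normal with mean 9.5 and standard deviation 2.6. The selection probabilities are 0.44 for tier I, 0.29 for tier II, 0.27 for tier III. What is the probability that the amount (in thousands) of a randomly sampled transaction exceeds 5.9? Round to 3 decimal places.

Conditional on each tier, P(X > 5.9): I: 0.113636; II: 0.112457; III: 0.916915.
By total probability, P(X > 5.9) = 0.44·0.113636 + 0.29·0.112457 + 0.27·0.916915 = 0.33018.

0.330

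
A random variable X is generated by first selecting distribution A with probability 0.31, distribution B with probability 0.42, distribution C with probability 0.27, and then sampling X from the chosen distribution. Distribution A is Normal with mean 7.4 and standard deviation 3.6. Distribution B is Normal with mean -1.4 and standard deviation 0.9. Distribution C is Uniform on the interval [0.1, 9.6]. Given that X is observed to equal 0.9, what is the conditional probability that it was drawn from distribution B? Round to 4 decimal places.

0.1682

Likelihoods f(0.9 | ·): A: 0.0217121; B: 0.0169242; C: 0.105263.
Posterior ∝ prior × likelihood. Numerator for B: 0.42·0.0169242 = 0.00710817.
Normalizing constant: 0.31·0.0217121 + 0.42·0.0169242 + 0.27·0.105263 = 0.04226.
P(B | observation) = 0.00710817 / 0.04226 = 0.168201.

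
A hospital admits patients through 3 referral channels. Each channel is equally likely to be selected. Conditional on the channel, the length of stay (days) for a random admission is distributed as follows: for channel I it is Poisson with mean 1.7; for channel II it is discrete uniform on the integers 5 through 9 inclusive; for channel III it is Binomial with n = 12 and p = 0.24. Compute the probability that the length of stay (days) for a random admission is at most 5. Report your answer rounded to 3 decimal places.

0.716

Conditional on each channel, P(X ≤ 5): I: 0.992001; II: 0.2; III: 0.954664.
By total probability, P(X ≤ 5) = 0.333333·0.992001 + 0.333333·0.2 + 0.333333·0.954664 = 0.715555.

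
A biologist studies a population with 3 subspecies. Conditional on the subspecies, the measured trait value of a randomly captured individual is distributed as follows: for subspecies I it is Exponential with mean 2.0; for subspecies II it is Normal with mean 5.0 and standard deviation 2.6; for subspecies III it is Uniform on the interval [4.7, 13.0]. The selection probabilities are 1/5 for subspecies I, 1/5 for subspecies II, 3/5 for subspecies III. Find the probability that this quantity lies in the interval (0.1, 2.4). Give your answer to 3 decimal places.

Conditional on each subspecies, P(0.1 < X < 2.4): I: 0.650035; II: 0.128914; III: 0.
By total probability, P(0.1 < X < 2.4) = 0.2·0.650035 + 0.2·0.128914 + 0.6·0 = 0.15579.

0.156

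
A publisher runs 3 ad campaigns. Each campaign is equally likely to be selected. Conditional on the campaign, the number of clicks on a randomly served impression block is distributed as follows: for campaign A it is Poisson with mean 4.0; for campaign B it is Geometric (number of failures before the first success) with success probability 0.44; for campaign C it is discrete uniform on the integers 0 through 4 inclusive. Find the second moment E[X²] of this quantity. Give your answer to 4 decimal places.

For each component E[X²] = Var + (mean)², giving A: 20; B: 4.5124; C: 6.
Overall E[X²] = 0.333333·20 + 0.333333·4.5124 + 0.333333·6 = 10.1708.

10.1708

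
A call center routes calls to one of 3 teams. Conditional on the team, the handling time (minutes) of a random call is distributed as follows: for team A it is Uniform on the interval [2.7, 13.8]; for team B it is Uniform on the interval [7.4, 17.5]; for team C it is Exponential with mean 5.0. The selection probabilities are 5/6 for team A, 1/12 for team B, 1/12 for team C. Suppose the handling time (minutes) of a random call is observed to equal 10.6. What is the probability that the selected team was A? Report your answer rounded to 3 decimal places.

0.880

Likelihoods f(10.6 | ·): A: 0.0900901; B: 0.0990099; C: 0.0240063.
Posterior ∝ prior × likelihood. Numerator for A: 0.833333·0.0900901 = 0.0750751.
Normalizing constant: 0.833333·0.0900901 + 0.0833333·0.0990099 + 0.0833333·0.0240063 = 0.0853264.
P(A | observation) = 0.0750751 / 0.0853264 = 0.879857.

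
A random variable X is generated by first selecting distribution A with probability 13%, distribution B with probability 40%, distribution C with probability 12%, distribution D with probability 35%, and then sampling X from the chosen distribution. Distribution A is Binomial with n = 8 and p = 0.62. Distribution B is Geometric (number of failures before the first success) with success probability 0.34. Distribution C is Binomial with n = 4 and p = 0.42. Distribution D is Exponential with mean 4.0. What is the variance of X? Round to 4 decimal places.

9.7521

Per component, A: μ=4.96, E[X²]=26.4864; B: μ=1.94118, E[X²]=9.47751; C: μ=1.68, E[X²]=3.7968; D: μ=4, E[X²]=32.
E[X] = 0.13·4.96 + 0.4·1.94118 + 0.12·1.68 + 0.35·4 = 3.02287.
E[X²] = 0.13·26.4864 + 0.4·9.47751 + 0.12·3.7968 + 0.35·32 = 18.8899.
Var(X) = E[X²] − (E[X])² = 18.8899 − 9.13775 = 9.7521.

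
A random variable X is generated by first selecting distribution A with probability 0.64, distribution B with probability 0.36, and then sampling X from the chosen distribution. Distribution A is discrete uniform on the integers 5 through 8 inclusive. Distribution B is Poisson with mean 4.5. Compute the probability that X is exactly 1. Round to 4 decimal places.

Conditional on each component, P(X = 1): A: 0; B: 0.0499905.
By total probability, P(X = 1) = 0.64·0 + 0.36·0.0499905 = 0.0179966.

0.0180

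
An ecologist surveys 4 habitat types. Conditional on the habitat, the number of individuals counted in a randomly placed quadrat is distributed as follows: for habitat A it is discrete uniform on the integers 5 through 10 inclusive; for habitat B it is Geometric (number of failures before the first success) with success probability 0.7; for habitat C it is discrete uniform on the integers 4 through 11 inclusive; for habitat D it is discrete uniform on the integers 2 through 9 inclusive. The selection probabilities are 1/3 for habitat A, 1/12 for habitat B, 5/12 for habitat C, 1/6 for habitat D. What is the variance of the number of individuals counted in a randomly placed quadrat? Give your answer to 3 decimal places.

Per component, A: μ=7.5, E[X²]=59.1667; B: μ=0.428571, E[X²]=0.795918; C: μ=7.5, E[X²]=61.5; D: μ=5.5, E[X²]=35.5.
E[X] = 0.333333·7.5 + 0.0833333·0.428571 + 0.416667·7.5 + 0.166667·5.5 = 6.57738.
E[X²] = 0.333333·59.1667 + 0.0833333·0.795918 + 0.416667·61.5 + 0.166667·35.5 = 51.3302.
Var(X) = E[X²] − (E[X])² = 51.3302 − 43.2619 = 8.06828.

8.068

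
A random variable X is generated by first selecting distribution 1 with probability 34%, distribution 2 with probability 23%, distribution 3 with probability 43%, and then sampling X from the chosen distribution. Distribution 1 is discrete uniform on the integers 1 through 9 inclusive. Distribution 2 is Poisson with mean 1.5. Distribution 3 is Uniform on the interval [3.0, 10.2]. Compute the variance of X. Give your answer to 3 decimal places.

Per component, 1: μ=5, E[X²]=31.6667; 2: μ=1.5, E[X²]=3.75; 3: μ=6.6, E[X²]=47.88.
E[X] = 0.34·5 + 0.23·1.5 + 0.43·6.6 = 4.883.
E[X²] = 0.34·31.6667 + 0.23·3.75 + 0.43·47.88 = 32.2176.
Var(X) = E[X²] − (E[X])² = 32.2176 − 23.8437 = 8.37388.

8.374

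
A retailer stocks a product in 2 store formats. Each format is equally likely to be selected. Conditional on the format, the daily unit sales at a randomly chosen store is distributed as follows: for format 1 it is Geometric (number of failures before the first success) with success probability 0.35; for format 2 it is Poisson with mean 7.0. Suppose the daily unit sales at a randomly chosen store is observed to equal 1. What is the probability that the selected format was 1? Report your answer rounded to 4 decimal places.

Likelihoods P(X=1 | ·): 1: 0.2275; 2: 0.00638317.
Posterior ∝ prior × likelihood. Numerator for 1: 0.5·0.2275 = 0.11375.
Normalizing constant: 0.5·0.2275 + 0.5·0.00638317 = 0.116942.
P(1 | observation) = 0.11375 / 0.116942 = 0.972708.

0.9727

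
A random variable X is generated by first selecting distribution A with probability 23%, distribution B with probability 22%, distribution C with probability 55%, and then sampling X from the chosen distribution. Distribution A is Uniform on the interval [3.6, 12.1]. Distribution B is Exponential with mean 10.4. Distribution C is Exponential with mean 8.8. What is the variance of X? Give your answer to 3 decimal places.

Per component, A: μ=7.85, E[X²]=67.6433; B: μ=10.4, E[X²]=216.32; C: μ=8.8, E[X²]=154.88.
E[X] = 0.23·7.85 + 0.22·10.4 + 0.55·8.8 = 8.9335.
E[X²] = 0.23·67.6433 + 0.22·216.32 + 0.55·154.88 = 148.332.
Var(X) = E[X²] − (E[X])² = 148.332 − 79.8074 = 68.5249.

68.525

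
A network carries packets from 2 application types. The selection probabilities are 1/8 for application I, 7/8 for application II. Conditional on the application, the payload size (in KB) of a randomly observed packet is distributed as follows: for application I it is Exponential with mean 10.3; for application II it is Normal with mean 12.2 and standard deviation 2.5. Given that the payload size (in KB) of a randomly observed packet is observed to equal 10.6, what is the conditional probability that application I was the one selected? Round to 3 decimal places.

Likelihoods f(10.6 | ·): I: 0.0346912; II: 0.130025.
Posterior ∝ prior × likelihood. Numerator for I: 0.125·0.0346912 = 0.0043364.
Normalizing constant: 0.125·0.0346912 + 0.875·0.130025 = 0.118108.
P(I | observation) = 0.0043364 / 0.118108 = 0.0367155.

0.037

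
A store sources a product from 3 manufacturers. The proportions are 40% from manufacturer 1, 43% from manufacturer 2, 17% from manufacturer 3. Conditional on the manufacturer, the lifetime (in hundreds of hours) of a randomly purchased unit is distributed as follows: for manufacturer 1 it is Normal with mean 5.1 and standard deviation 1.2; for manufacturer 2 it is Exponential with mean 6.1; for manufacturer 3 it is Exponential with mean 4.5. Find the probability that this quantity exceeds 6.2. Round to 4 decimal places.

Conditional on each manufacturer, P(X > 6.2): 1: 0.179659; 2: 0.361898; 3: 0.252138.
By total probability, P(X > 6.2) = 0.4·0.179659 + 0.43·0.361898 + 0.17·0.252138 = 0.270343.

0.2703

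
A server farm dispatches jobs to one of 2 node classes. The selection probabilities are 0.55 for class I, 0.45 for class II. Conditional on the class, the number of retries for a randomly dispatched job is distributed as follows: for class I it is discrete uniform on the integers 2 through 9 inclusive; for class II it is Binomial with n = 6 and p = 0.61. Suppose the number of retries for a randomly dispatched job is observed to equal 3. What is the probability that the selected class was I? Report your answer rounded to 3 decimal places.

Likelihoods P(X=3 | ·): I: 0.125; II: 0.269286.
Posterior ∝ prior × likelihood. Numerator for I: 0.55·0.125 = 0.06875.
Normalizing constant: 0.55·0.125 + 0.45·0.269286 = 0.189929.
P(I | observation) = 0.06875 / 0.189929 = 0.361978.

0.362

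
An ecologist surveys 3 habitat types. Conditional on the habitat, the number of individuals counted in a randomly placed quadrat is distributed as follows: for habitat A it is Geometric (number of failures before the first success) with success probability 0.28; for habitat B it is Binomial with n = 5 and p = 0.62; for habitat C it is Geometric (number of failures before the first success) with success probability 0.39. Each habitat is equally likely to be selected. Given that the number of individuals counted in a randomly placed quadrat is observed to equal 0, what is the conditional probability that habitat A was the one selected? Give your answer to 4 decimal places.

0.4130

Likelihoods P(X=0 | ·): A: 0.28; B: 0.00792352; C: 0.39.
Posterior ∝ prior × likelihood. Numerator for A: 0.333333·0.28 = 0.0933333.
Normalizing constant: 0.333333·0.28 + 0.333333·0.00792352 + 0.333333·0.39 = 0.225975.
P(A | observation) = 0.0933333 / 0.225975 = 0.413026.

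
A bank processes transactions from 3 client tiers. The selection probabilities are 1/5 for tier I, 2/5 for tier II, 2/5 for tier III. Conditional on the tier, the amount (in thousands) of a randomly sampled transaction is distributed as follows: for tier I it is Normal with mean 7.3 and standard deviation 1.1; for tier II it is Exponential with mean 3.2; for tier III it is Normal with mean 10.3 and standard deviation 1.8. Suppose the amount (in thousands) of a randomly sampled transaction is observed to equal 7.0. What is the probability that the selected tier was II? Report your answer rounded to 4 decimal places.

Likelihoods f(7.0 | ·): I: 0.349435; II: 0.0350615; III: 0.041284.
Posterior ∝ prior × likelihood. Numerator for II: 0.4·0.0350615 = 0.0140246.
Normalizing constant: 0.2·0.349435 + 0.4·0.0350615 + 0.4·0.041284 = 0.100425.
P(II | observation) = 0.0140246 / 0.100425 = 0.139652.

0.1397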